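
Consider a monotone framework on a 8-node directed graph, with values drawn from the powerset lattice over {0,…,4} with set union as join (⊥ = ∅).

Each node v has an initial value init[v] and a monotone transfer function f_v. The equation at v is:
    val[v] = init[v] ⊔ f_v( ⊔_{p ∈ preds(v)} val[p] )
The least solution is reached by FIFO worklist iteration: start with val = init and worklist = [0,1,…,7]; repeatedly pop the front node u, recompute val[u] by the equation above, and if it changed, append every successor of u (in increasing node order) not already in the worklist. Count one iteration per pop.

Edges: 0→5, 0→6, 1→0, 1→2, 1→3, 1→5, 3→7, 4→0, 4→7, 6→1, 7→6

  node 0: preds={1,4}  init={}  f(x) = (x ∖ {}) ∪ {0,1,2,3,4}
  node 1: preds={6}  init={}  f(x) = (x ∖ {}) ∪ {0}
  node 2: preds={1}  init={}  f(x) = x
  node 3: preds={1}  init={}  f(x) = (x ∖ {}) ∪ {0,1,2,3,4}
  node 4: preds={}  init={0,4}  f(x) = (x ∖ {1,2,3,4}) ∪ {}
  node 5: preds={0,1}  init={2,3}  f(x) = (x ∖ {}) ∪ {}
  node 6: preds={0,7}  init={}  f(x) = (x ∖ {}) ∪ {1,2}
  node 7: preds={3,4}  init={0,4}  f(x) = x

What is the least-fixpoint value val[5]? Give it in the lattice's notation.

Worklist (15 pops):
  #1 pop 0: in={0,4} → {0,1,2,3,4} (was {}); enqueue []
  #2 pop 1: in={} → {0} (was {}); enqueue [0]
  #3 pop 2: in={0} → {0} (was {}); enqueue []
  #4 pop 3: in={0} → {0,1,2,3,4} (was {}); enqueue []
  #5 pop 4: in={} → {0,4} (no change)
  #6 pop 5: in={0,1,2,3,4} → {0,1,2,3,4} (was {2,3}); enqueue []
  #7 pop 6: in={0,1,2,3,4} → {0,1,2,3,4} (was {}); enqueue [1]
  #8 pop 7: in={0,1,2,3,4} → {0,1,2,3,4} (was {0,4}); enqueue [6]
  #9 pop 0: in={0,4} → {0,1,2,3,4} (no change)
  #10 pop 1: in={0,1,2,3,4} → {0,1,2,3,4} (was {0}); enqueue [0,2,3,5]
  #11 pop 6: in={0,1,2,3,4} → {0,1,2,3,4} (no change)
  #12 pop 0: in={0,1,2,3,4} → {0,1,2,3,4} (no change)
  #13 pop 2: in={0,1,2,3,4} → {0,1,2,3,4} (was {0}); enqueue []
  #14 pop 3: in={0,1,2,3,4} → {0,1,2,3,4} (no change)
  #15 pop 5: in={0,1,2,3,4} → {0,1,2,3,4} (no change)

Fixpoint:
  val[0] = {0,1,2,3,4}
  val[1] = {0,1,2,3,4}
  val[2] = {0,1,2,3,4}
  val[3] = {0,1,2,3,4}
  val[4] = {0,4}
  val[5] = {0,1,2,3,4}
  val[6] = {0,1,2,3,4}
  val[7] = {0,1,2,3,4}

{0,1,2,3,4}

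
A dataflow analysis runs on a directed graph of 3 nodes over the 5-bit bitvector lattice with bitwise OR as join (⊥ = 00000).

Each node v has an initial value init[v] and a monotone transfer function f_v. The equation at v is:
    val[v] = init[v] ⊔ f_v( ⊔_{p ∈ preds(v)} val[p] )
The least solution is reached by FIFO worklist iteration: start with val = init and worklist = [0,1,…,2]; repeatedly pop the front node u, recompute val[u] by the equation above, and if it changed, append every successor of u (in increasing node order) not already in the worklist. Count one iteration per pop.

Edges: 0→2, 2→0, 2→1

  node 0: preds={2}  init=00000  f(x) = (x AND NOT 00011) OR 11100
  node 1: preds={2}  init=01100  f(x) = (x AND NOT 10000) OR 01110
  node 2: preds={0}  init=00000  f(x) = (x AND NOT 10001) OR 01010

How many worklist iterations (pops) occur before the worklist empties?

5

Trace (5 dequeues):
  [1] u=0 | in 00000 | out 11100 | prev 00000 | push {}
  [2] u=1 | in 00000 | out 01110 | prev 01100 | push {}
  [3] u=2 | in 11100 | out 01110 | prev 00000 | push {0,1}
  [4] u=0 | in 01110 | out 11100 | ==
  [5] u=1 | in 01110 | out 01110 | ==

Converged values:
  [0] 11100
  [1] 01110
  [2] 01110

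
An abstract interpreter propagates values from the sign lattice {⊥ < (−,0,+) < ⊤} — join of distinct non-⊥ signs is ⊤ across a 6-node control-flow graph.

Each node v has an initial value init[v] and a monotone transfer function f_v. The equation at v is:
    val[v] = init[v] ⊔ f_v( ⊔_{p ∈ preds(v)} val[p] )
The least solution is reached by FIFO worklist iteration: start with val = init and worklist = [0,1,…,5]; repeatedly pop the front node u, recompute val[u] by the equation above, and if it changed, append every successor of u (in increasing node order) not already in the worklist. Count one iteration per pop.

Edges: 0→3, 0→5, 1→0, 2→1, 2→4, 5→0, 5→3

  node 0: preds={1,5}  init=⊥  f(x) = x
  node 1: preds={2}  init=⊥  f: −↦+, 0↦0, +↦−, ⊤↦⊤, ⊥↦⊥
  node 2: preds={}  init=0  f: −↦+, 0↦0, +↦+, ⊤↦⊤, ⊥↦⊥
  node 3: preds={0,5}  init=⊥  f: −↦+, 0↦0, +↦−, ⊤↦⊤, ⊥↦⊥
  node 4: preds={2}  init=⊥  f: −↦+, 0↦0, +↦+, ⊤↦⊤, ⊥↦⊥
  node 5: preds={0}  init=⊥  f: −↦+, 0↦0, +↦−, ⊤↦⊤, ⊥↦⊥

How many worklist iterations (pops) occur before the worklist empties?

Trace (11 dequeues):
  [1] u=0 | in ⊥ | out ⊥ | ==
  [2] u=1 | in 0 | out 0 | prev ⊥ | push {0}
  [3] u=2 | in ⊥ | out 0 | ==
  [4] u=3 | in ⊥ | out ⊥ | ==
  [5] u=4 | in 0 | out 0 | prev ⊥ | push {}
  [6] u=5 | in ⊥ | out ⊥ | ==
  [7] u=0 | in 0 | out 0 | prev ⊥ | push {3,5}
  [8] u=3 | in 0 | out 0 | prev ⊥ | push {}
  [9] u=5 | in 0 | out 0 | prev ⊥ | push {0,3}
  [10] u=0 | in 0 | out 0 | ==
  [11] u=3 | in 0 | out 0 | ==

Converged values:
  [0] 0
  [1] 0
  [2] 0
  [3] 0
  [4] 0
  [5] 0

11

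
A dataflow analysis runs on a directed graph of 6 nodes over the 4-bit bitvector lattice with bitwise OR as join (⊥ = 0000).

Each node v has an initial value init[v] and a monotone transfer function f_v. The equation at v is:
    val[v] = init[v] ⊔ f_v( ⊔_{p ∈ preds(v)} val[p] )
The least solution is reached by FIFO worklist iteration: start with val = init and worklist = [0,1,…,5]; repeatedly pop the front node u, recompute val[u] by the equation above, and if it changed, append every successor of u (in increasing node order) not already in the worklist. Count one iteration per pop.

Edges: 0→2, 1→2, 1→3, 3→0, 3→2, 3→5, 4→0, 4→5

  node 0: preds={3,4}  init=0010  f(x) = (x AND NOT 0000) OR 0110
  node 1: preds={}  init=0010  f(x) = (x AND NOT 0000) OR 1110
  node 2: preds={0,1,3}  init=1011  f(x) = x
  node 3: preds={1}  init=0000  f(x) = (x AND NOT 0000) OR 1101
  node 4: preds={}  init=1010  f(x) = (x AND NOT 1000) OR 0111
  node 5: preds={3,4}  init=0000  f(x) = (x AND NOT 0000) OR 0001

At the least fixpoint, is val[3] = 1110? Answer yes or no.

Worklist (8 pops):
  #1 pop 0: in=1010 → 1110 (was 0010); enqueue []
  #2 pop 1: in=0000 → 1110 (was 0010); enqueue []
  #3 pop 2: in=1110 → 1111 (was 1011); enqueue []
  #4 pop 3: in=1110 → 1111 (was 0000); enqueue [0,2]
  #5 pop 4: in=0000 → 1111 (was 1010); enqueue []
  #6 pop 5: in=1111 → 1111 (was 0000); enqueue []
  #7 pop 0: in=1111 → 1111 (was 1110); enqueue []
  #8 pop 2: in=1111 → 1111 (no change)

Fixpoint:
  val[0] = 1111
  val[1] = 1110
  val[2] = 1111
  val[3] = 1111
  val[4] = 1111
  val[5] = 1111

no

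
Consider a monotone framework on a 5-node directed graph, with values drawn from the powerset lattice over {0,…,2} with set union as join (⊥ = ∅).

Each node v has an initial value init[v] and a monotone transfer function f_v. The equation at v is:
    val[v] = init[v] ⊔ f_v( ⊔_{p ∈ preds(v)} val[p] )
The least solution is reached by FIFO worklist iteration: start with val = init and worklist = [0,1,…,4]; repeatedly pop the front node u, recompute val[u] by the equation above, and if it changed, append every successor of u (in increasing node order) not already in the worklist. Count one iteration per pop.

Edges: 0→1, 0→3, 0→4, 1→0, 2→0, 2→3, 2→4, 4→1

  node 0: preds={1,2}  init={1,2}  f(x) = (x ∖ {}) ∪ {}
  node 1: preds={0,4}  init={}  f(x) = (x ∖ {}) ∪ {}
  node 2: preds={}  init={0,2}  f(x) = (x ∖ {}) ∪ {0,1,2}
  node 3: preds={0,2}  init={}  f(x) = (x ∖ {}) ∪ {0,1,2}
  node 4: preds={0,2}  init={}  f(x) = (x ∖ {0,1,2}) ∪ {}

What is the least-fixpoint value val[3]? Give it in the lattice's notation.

Worklist (6 pops):
  #1 pop 0: in={0,2} → {0,1,2} (was {1,2}); enqueue []
  #2 pop 1: in={0,1,2} → {0,1,2} (was {}); enqueue [0]
  #3 pop 2: in={} → {0,1,2} (was {0,2}); enqueue []
  #4 pop 3: in={0,1,2} → {0,1,2} (was {}); enqueue []
  #5 pop 4: in={0,1,2} → {} (no change)
  #6 pop 0: in={0,1,2} → {0,1,2} (no change)

Fixpoint:
  val[0] = {0,1,2}
  val[1] = {0,1,2}
  val[2] = {0,1,2}
  val[3] = {0,1,2}
  val[4] = {}

{0,1,2}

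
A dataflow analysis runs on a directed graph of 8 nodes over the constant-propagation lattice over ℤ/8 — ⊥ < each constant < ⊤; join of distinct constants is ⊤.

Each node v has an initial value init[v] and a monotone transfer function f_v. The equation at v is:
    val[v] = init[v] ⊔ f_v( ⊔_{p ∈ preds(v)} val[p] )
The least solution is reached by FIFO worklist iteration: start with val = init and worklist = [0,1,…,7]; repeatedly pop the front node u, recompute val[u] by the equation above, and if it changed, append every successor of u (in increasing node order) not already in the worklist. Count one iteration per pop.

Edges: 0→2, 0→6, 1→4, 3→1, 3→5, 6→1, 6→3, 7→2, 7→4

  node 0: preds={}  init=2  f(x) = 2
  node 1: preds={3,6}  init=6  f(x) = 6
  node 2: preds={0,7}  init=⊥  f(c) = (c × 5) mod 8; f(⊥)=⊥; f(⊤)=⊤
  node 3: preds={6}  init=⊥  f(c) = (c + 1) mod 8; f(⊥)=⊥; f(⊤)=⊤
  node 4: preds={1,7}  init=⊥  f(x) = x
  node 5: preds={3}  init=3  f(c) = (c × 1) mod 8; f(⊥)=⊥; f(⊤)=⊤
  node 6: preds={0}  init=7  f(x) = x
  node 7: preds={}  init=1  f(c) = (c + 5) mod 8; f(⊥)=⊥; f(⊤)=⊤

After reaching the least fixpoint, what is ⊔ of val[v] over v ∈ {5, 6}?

Trace (12 dequeues):
  [1] u=0 | in ⊥ | out 2 | ==
  [2] u=1 | in 7 | out 6 | ==
  [3] u=2 | in ⊤ | out ⊤ | prev ⊥ | push {}
  [4] u=3 | in 7 | out 0 | prev ⊥ | push {1}
  [5] u=4 | in ⊤ | out ⊤ | prev ⊥ | push {}
  [6] u=5 | in 0 | out ⊤ | prev 3 | push {}
  [7] u=6 | in 2 | out ⊤ | prev 7 | push {3}
  [8] u=7 | in ⊥ | out 1 | ==
  [9] u=1 | in ⊤ | out 6 | ==
  [10] u=3 | in ⊤ | out ⊤ | prev 0 | push {1,5}
  [11] u=1 | in ⊤ | out 6 | ==
  [12] u=5 | in ⊤ | out ⊤ | ==

Converged values:
  [0] 2
  [1] 6
  [2] ⊤
  [3] ⊤
  [4] ⊤
  [5] ⊤
  [6] ⊤
  [7] 1

⊤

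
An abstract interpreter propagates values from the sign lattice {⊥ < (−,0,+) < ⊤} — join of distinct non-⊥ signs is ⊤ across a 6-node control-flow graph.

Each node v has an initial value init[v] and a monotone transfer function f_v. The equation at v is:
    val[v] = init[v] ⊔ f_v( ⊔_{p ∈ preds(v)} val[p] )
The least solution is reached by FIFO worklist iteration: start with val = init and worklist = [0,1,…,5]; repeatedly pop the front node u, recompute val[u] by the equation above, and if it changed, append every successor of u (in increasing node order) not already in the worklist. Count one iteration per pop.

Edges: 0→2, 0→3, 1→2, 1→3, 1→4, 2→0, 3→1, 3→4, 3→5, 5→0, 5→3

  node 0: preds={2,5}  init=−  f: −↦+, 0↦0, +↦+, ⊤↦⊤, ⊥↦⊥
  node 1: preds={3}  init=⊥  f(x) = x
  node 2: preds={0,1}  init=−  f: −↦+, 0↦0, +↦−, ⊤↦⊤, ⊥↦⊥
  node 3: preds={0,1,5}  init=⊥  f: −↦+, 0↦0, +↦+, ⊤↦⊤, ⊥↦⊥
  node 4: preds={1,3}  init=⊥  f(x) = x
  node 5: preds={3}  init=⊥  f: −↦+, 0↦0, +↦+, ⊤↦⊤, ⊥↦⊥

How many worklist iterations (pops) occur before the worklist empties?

Iteration log — 11 steps:
  step 1. node 0  ⊔preds=−  new=⊤  old=−  +wl: 
  step 2. node 1  ⊔preds=⊥  new=⊥  stable
  step 3. node 2  ⊔preds=⊤  new=⊤  old=−  +wl: 0
  step 4. node 3  ⊔preds=⊤  new=⊤  old=⊥  +wl: 1
  step 5. node 4  ⊔preds=⊤  new=⊤  old=⊥  +wl: 
  step 6. node 5  ⊔preds=⊤  new=⊤  old=⊥  +wl: 3
  step 7. node 0  ⊔preds=⊤  new=⊤  stable
  step 8. node 1  ⊔preds=⊤  new=⊤  old=⊥  +wl: 2,4
  step 9. node 3  ⊔preds=⊤  new=⊤  stable
  step 10. node 2  ⊔preds=⊤  new=⊤  stable
  step 11. node 4  ⊔preds=⊤  new=⊤  stable

Least fixpoint reached:
  node 0: ⊤
  node 1: ⊤
  node 2: ⊤
  node 3: ⊤
  node 4: ⊤
  node 5: ⊤

11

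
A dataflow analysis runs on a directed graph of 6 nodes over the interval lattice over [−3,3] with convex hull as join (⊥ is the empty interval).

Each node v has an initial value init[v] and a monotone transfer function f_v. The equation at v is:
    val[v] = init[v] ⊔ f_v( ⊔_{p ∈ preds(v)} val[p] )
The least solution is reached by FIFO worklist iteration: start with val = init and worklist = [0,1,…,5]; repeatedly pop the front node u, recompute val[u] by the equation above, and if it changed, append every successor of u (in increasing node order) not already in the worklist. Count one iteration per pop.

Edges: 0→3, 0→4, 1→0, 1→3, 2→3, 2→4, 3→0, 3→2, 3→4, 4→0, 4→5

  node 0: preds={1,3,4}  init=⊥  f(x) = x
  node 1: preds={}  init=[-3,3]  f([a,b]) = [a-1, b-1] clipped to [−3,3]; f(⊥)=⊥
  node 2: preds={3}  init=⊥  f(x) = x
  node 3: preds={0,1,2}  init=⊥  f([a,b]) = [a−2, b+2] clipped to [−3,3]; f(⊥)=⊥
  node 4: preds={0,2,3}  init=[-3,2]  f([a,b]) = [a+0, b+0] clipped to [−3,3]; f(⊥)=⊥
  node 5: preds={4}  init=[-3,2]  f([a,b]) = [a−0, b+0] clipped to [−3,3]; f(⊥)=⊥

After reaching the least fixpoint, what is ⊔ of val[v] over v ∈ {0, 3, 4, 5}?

[-3,3]

Iteration log — 10 steps:
  step 1. node 0  ⊔preds=[-3,3]  new=[-3,3]  old=⊥  +wl: 
  step 2. node 1  ⊔preds=⊥  new=[-3,3]  stable
  step 3. node 2  ⊔preds=⊥  new=⊥  stable
  step 4. node 3  ⊔preds=[-3,3]  new=[-3,3]  old=⊥  +wl: 0,2
  step 5. node 4  ⊔preds=[-3,3]  new=[-3,3]  old=[-3,2]  +wl: 
  step 6. node 5  ⊔preds=[-3,3]  new=[-3,3]  old=[-3,2]  +wl: 
  step 7. node 0  ⊔preds=[-3,3]  new=[-3,3]  stable
  step 8. node 2  ⊔preds=[-3,3]  new=[-3,3]  old=⊥  +wl: 3,4
  step 9. node 3  ⊔preds=[-3,3]  new=[-3,3]  stable
  step 10. node 4  ⊔preds=[-3,3]  new=[-3,3]  stable

Least fixpoint reached:
  node 0: [-3,3]
  node 1: [-3,3]
  node 2: [-3,3]
  node 3: [-3,3]
  node 4: [-3,3]
  node 5: [-3,3]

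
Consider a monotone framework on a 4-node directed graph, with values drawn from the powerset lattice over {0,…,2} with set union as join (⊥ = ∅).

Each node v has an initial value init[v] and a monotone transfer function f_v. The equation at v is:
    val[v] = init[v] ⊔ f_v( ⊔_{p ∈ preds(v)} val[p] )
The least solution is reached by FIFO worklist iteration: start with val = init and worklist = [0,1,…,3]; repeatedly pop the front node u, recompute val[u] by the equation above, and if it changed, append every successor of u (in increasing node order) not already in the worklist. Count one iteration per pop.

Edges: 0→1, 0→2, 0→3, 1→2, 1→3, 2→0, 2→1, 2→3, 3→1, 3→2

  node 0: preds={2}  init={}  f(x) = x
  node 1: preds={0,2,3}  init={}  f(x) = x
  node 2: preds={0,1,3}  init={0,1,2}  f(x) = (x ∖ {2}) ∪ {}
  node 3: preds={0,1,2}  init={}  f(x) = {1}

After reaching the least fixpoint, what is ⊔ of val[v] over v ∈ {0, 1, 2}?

{0,1,2}

Iteration log — 6 steps:
  step 1. node 0  ⊔preds={0,1,2}  new={0,1,2}  old={}  +wl: 
  step 2. node 1  ⊔preds={0,1,2}  new={0,1,2}  old={}  +wl: 
  step 3. node 2  ⊔preds={0,1,2}  new={0,1,2}  stable
  step 4. node 3  ⊔preds={0,1,2}  new={1}  old={}  +wl: 1,2
  step 5. node 1  ⊔preds={0,1,2}  new={0,1,2}  stable
  step 6. node 2  ⊔preds={0,1,2}  new={0,1,2}  stable

Least fixpoint reached:
  node 0: {0,1,2}
  node 1: {0,1,2}
  node 2: {0,1,2}
  node 3: {1}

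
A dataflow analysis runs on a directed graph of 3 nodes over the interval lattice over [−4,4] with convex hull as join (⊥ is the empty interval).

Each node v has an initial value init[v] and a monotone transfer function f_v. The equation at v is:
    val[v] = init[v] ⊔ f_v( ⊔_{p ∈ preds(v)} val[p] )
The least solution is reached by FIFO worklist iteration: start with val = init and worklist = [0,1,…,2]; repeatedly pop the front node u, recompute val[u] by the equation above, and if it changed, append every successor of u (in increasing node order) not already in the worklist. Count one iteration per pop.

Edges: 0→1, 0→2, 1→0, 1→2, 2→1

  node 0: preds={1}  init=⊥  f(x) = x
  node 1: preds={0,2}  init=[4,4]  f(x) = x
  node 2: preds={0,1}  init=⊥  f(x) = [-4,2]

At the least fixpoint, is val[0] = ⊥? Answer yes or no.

Worklist (7 pops):
  #1 pop 0: in=[4,4] → [4,4] (was ⊥); enqueue []
  #2 pop 1: in=[4,4] → [4,4] (no change)
  #3 pop 2: in=[4,4] → [-4,2] (was ⊥); enqueue [1]
  #4 pop 1: in=[-4,4] → [-4,4] (was [4,4]); enqueue [0,2]
  #5 pop 0: in=[-4,4] → [-4,4] (was [4,4]); enqueue [1]
  #6 pop 2: in=[-4,4] → [-4,2] (no change)
  #7 pop 1: in=[-4,4] → [-4,4] (no change)

Fixpoint:
  val[0] = [-4,4]
  val[1] = [-4,4]
  val[2] = [-4,2]

no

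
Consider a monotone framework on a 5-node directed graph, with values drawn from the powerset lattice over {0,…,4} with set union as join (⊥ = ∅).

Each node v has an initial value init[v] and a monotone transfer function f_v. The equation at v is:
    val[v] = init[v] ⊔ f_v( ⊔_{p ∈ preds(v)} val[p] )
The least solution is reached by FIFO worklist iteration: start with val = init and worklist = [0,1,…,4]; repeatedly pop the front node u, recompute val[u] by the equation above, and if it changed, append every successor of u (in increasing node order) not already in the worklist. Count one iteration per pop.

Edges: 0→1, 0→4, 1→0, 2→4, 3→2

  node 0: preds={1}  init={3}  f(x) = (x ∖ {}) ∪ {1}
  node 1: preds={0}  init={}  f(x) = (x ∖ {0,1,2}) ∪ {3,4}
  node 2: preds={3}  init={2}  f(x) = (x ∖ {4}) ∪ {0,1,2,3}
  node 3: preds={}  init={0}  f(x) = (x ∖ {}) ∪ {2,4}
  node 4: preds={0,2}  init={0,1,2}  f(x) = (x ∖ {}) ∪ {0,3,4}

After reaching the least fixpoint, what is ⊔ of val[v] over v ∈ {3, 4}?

Iteration log — 9 steps:
  step 1. node 0  ⊔preds={}  new={1,3}  old={3}  +wl: 
  step 2. node 1  ⊔preds={1,3}  new={3,4}  old={}  +wl: 0
  step 3. node 2  ⊔preds={0}  new={0,1,2,3}  old={2}  +wl: 
  step 4. node 3  ⊔preds={}  new={0,2,4}  old={0}  +wl: 2
  step 5. node 4  ⊔preds={0,1,2,3}  new={0,1,2,3,4}  old={0,1,2}  +wl: 
  step 6. node 0  ⊔preds={3,4}  new={1,3,4}  old={1,3}  +wl: 1,4
  step 7. node 2  ⊔preds={0,2,4}  new={0,1,2,3}  stable
  step 8. node 1  ⊔preds={1,3,4}  new={3,4}  stable
  step 9. node 4  ⊔preds={0,1,2,3,4}  new={0,1,2,3,4}  stable

Least fixpoint reached:
  node 0: {1,3,4}
  node 1: {3,4}
  node 2: {0,1,2,3}
  node 3: {0,2,4}
  node 4: {0,1,2,3,4}

{0,1,2,3,4}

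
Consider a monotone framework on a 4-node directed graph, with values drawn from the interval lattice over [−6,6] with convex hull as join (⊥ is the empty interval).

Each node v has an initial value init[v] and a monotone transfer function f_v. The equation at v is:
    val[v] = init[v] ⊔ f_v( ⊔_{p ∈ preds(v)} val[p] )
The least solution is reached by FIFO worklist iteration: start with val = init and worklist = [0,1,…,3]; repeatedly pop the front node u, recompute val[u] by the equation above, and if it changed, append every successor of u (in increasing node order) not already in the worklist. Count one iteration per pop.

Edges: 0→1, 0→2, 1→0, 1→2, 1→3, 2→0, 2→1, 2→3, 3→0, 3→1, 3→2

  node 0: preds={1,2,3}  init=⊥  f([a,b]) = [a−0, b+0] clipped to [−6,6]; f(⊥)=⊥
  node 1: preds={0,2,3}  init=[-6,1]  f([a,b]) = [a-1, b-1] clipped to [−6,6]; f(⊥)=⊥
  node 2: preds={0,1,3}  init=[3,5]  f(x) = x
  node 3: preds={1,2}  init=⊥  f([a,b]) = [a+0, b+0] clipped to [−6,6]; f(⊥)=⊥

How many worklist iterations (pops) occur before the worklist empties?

Worklist (7 pops):
  #1 pop 0: in=[-6,5] → [-6,5] (was ⊥); enqueue []
  #2 pop 1: in=[-6,5] → [-6,4] (was [-6,1]); enqueue [0]
  #3 pop 2: in=[-6,5] → [-6,5] (was [3,5]); enqueue [1]
  #4 pop 3: in=[-6,5] → [-6,5] (was ⊥); enqueue [2]
  #5 pop 0: in=[-6,5] → [-6,5] (no change)
  #6 pop 1: in=[-6,5] → [-6,4] (no change)
  #7 pop 2: in=[-6,5] → [-6,5] (no change)

Fixpoint:
  val[0] = [-6,5]
  val[1] = [-6,4]
  val[2] = [-6,5]
  val[3] = [-6,5]

7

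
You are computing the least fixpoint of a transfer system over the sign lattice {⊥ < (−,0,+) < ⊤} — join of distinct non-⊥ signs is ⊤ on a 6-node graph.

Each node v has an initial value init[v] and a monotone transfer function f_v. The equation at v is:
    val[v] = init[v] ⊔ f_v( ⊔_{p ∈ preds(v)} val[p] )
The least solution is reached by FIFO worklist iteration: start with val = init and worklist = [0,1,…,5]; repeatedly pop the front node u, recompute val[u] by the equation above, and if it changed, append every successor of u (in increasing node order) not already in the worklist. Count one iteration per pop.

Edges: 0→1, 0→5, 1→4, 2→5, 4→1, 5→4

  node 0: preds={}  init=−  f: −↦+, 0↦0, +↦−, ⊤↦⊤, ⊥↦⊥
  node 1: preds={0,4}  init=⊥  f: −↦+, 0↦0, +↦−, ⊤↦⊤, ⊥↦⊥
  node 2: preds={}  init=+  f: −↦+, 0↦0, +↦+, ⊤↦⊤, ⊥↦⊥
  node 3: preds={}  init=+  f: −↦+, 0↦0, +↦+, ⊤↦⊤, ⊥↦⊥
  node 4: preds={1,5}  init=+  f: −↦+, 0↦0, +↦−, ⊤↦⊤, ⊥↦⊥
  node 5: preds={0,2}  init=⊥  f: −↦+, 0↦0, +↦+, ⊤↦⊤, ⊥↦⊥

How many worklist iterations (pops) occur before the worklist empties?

8

Worklist (8 pops):
  #1 pop 0: in=⊥ → − (no change)
  #2 pop 1: in=⊤ → ⊤ (was ⊥); enqueue []
  #3 pop 2: in=⊥ → + (no change)
  #4 pop 3: in=⊥ → + (no change)
  #5 pop 4: in=⊤ → ⊤ (was +); enqueue [1]
  #6 pop 5: in=⊤ → ⊤ (was ⊥); enqueue [4]
  #7 pop 1: in=⊤ → ⊤ (no change)
  #8 pop 4: in=⊤ → ⊤ (no change)

Fixpoint:
  val[0] = −
  val[1] = ⊤
  val[2] = +
  val[3] = +
  val[4] = ⊤
  val[5] = ⊤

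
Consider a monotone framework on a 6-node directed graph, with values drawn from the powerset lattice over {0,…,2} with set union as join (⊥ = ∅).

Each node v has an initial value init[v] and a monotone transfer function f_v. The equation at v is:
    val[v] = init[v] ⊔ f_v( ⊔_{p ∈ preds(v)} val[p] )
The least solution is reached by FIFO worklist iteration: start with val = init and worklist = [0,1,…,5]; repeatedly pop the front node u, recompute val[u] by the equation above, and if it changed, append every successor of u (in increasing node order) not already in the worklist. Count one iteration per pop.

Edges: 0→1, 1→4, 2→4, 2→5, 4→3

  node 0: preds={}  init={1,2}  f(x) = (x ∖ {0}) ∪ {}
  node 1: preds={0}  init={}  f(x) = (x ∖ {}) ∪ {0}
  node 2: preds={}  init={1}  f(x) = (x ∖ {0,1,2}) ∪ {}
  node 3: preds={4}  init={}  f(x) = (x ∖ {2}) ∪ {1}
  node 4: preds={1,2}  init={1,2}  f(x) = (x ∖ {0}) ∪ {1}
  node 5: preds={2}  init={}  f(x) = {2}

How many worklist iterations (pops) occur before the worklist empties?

Trace (6 dequeues):
  [1] u=0 | in {} | out {1,2} | ==
  [2] u=1 | in {1,2} | out {0,1,2} | prev {} | push {}
  [3] u=2 | in {} | out {1} | ==
  [4] u=3 | in {1,2} | out {1} | prev {} | push {}
  [5] u=4 | in {0,1,2} | out {1,2} | ==
  [6] u=5 | in {1} | out {2} | prev {} | push {}

Converged values:
  [0] {1,2}
  [1] {0,1,2}
  [2] {1}
  [3] {1}
  [4] {1,2}
  [5] {2}

6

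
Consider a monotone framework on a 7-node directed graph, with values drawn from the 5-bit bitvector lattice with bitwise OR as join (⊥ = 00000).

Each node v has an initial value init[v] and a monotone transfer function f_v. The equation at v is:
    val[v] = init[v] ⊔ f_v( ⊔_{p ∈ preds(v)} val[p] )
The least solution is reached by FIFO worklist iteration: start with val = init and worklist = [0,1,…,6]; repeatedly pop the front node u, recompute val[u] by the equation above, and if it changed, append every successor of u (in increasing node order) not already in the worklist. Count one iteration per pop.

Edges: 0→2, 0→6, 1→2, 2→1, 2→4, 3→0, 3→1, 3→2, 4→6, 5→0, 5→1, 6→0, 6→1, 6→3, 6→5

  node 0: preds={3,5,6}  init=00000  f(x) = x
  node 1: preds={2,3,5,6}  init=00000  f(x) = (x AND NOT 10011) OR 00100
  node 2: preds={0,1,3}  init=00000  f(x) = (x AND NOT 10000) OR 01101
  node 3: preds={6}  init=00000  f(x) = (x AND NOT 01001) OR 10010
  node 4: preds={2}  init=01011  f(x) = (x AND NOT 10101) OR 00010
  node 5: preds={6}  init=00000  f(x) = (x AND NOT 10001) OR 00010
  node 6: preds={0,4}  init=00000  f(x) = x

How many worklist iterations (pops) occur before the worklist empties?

Worklist (18 pops):
  #1 pop 0: in=00000 → 00000 (no change)
  #2 pop 1: in=00000 → 00100 (was 00000); enqueue []
  #3 pop 2: in=00100 → 01101 (was 00000); enqueue [1]
  #4 pop 3: in=00000 → 10010 (was 00000); enqueue [0,2]
  #5 pop 4: in=01101 → 01011 (no change)
  #6 pop 5: in=00000 → 00010 (was 00000); enqueue []
  #7 pop 6: in=01011 → 01011 (was 00000); enqueue [3,5]
  #8 pop 1: in=11111 → 01100 (was 00100); enqueue []
  #9 pop 0: in=11011 → 11011 (was 00000); enqueue [6]
  #10 pop 2: in=11111 → 01111 (was 01101); enqueue [1,4]
  #11 pop 3: in=01011 → 10010 (no change)
  #12 pop 5: in=01011 → 01010 (was 00010); enqueue [0]
  #13 pop 6: in=11011 → 11011 (was 01011); enqueue [3,5]
  #14 pop 1: in=11111 → 01100 (no change)
  #15 pop 4: in=01111 → 01011 (no change)
  #16 pop 0: in=11011 → 11011 (no change)
  #17 pop 3: in=11011 → 10010 (no change)
  #18 pop 5: in=11011 → 01010 (no change)

Fixpoint:
  val[0] = 11011
  val[1] = 01100
  val[2] = 01111
  val[3] = 10010
  val[4] = 01011
  val[5] = 01010
  val[6] = 11011

18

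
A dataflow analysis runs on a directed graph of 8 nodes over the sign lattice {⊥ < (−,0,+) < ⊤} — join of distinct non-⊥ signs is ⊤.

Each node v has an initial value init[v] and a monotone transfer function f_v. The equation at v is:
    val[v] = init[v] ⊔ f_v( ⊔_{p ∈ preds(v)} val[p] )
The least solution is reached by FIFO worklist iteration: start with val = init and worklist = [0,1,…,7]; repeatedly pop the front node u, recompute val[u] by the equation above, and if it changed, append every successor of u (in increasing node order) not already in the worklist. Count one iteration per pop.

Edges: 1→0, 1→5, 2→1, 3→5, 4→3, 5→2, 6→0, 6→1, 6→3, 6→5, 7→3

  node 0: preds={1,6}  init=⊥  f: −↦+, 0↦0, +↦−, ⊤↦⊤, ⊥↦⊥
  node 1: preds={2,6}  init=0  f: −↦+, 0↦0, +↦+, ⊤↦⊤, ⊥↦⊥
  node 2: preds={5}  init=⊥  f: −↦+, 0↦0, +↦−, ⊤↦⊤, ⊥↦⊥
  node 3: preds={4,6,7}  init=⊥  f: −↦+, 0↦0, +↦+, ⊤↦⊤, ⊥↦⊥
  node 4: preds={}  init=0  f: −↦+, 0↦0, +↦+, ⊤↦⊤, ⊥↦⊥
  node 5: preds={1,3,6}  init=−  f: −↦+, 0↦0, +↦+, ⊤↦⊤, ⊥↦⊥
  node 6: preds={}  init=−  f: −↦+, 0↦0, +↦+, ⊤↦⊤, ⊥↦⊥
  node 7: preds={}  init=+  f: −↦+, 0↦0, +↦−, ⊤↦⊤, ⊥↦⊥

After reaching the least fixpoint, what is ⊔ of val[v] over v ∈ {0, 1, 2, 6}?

⊤

Trace (12 dequeues):
  [1] u=0 | in ⊤ | out ⊤ | prev ⊥ | push {}
  [2] u=1 | in − | out ⊤ | prev 0 | push {0}
  [3] u=2 | in − | out + | prev ⊥ | push {1}
  [4] u=3 | in ⊤ | out ⊤ | prev ⊥ | push {}
  [5] u=4 | in ⊥ | out 0 | ==
  [6] u=5 | in ⊤ | out ⊤ | prev − | push {2}
  [7] u=6 | in ⊥ | out − | ==
  [8] u=7 | in ⊥ | out + | ==
  [9] u=0 | in ⊤ | out ⊤ | ==
  [10] u=1 | in ⊤ | out ⊤ | ==
  [11] u=2 | in ⊤ | out ⊤ | prev + | push {1}
  [12] u=1 | in ⊤ | out ⊤ | ==

Converged values:
  [0] ⊤
  [1] ⊤
  [2] ⊤
  [3] ⊤
  [4] 0
  [5] ⊤
  [6] −
  [7] +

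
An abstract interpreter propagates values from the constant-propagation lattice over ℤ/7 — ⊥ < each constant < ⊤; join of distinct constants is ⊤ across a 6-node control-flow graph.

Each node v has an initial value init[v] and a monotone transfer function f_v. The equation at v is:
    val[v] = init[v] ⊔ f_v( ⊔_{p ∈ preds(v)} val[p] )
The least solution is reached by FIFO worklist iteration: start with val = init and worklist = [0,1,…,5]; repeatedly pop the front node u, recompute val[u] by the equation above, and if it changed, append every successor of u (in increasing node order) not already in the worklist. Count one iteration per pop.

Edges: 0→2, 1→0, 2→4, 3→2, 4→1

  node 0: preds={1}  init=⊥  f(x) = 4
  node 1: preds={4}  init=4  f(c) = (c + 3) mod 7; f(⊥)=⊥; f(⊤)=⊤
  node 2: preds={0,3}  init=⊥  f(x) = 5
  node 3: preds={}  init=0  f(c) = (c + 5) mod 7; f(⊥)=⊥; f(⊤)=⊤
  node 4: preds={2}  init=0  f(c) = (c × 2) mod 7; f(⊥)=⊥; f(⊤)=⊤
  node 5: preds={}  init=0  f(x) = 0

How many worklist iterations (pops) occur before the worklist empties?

8

Iteration log — 8 steps:
  step 1. node 0  ⊔preds=4  new=4  old=⊥  +wl: 
  step 2. node 1  ⊔preds=0  new=⊤  old=4  +wl: 0
  step 3. node 2  ⊔preds=⊤  new=5  old=⊥  +wl: 
  step 4. node 3  ⊔preds=⊥  new=0  stable
  step 5. node 4  ⊔preds=5  new=⊤  old=0  +wl: 1
  step 6. node 5  ⊔preds=⊥  new=0  stable
  step 7. node 0  ⊔preds=⊤  new=4  stable
  step 8. node 1  ⊔preds=⊤  new=⊤  stable

Least fixpoint reached:
  node 0: 4
  node 1: ⊤
  node 2: 5
  node 3: 0
  node 4: ⊤
  node 5: 0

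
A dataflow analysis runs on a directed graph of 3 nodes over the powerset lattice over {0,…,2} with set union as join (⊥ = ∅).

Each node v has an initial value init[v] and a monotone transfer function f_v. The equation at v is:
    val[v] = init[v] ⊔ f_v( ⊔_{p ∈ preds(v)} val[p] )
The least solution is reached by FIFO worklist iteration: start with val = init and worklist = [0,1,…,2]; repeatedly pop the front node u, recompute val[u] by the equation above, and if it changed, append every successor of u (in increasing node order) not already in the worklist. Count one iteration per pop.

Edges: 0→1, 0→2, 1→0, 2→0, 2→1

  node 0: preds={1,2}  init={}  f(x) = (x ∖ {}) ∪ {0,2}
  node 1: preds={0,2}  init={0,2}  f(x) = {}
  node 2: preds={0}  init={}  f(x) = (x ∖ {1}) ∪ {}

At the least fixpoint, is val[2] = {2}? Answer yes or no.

no

Iteration log — 5 steps:
  step 1. node 0  ⊔preds={0,2}  new={0,2}  old={}  +wl: 
  step 2. node 1  ⊔preds={0,2}  new={0,2}  stable
  step 3. node 2  ⊔preds={0,2}  new={0,2}  old={}  +wl: 0,1
  step 4. node 0  ⊔preds={0,2}  new={0,2}  stable
  step 5. node 1  ⊔preds={0,2}  new={0,2}  stable

Least fixpoint reached:
  node 0: {0,2}
  node 1: {0,2}
  node 2: {0,2}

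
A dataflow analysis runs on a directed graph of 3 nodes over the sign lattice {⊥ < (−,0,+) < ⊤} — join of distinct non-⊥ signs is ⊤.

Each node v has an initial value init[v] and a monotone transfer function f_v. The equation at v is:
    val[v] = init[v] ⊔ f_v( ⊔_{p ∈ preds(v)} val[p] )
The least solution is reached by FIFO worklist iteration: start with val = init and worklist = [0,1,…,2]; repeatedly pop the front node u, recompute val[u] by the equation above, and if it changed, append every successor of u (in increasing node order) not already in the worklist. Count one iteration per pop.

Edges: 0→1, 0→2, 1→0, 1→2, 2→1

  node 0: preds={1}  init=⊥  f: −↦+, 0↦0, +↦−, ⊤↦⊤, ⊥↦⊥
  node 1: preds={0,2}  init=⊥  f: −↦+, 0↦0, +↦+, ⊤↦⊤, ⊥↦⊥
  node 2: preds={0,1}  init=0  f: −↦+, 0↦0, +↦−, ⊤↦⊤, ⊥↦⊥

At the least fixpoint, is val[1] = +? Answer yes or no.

no

Iteration log — 6 steps:
  step 1. node 0  ⊔preds=⊥  new=⊥  stable
  step 2. node 1  ⊔preds=0  new=0  old=⊥  +wl: 0
  step 3. node 2  ⊔preds=0  new=0  stable
  step 4. node 0  ⊔preds=0  new=0  old=⊥  +wl: 1,2
  step 5. node 1  ⊔preds=0  new=0  stable
  step 6. node 2  ⊔preds=0  new=0  stable

Least fixpoint reached:
  node 0: 0
  node 1: 0
  node 2: 0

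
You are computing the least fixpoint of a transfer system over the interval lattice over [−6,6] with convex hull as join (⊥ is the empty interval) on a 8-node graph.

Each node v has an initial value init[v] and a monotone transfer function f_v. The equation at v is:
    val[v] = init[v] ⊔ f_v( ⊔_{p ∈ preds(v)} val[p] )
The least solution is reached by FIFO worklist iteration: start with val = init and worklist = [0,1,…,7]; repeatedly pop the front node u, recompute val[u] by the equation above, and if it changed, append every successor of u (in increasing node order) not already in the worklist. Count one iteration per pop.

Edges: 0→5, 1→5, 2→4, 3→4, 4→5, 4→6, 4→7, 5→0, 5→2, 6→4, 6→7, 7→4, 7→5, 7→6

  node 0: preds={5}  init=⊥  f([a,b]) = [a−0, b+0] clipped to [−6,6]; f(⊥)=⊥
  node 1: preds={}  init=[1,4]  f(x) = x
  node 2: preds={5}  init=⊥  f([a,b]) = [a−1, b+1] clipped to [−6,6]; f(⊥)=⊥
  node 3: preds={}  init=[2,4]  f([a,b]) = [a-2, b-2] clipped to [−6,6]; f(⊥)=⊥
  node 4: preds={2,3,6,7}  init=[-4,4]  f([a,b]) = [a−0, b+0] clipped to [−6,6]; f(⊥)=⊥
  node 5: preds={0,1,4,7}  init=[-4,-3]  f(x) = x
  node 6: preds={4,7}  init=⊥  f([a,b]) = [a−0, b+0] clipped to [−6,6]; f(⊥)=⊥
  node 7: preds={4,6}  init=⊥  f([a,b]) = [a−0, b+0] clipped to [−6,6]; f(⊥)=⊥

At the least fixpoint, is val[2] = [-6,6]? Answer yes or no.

yes

Trace (25 dequeues):
  [1] u=0 | in [-4,-3] | out [-4,-3] | prev ⊥ | push {}
  [2] u=1 | in ⊥ | out [1,4] | ==
  [3] u=2 | in [-4,-3] | out [-5,-2] | prev ⊥ | push {}
  [4] u=3 | in ⊥ | out [2,4] | ==
  [5] u=4 | in [-5,4] | out [-5,4] | prev [-4,4] | push {}
  [6] u=5 | in [-5,4] | out [-5,4] | prev [-4,-3] | push {0,2}
  [7] u=6 | in [-5,4] | out [-5,4] | prev ⊥ | push {4}
  [8] u=7 | in [-5,4] | out [-5,4] | prev ⊥ | push {5,6}
  [9] u=0 | in [-5,4] | out [-5,4] | prev [-4,-3] | push {}
  [10] u=2 | in [-5,4] | out [-6,5] | prev [-5,-2] | push {}
  [11] u=4 | in [-6,5] | out [-6,5] | prev [-5,4] | push {7}
  [12] u=5 | in [-6,5] | out [-6,5] | prev [-5,4] | push {0,2}
  [13] u=6 | in [-6,5] | out [-6,5] | prev [-5,4] | push {4}
  [14] u=7 | in [-6,5] | out [-6,5] | prev [-5,4] | push {5,6}
  [15] u=0 | in [-6,5] | out [-6,5] | prev [-5,4] | push {}
  [16] u=2 | in [-6,5] | out [-6,6] | prev [-6,5] | push {}
  [17] u=4 | in [-6,6] | out [-6,6] | prev [-6,5] | push {7}
  [18] u=5 | in [-6,6] | out [-6,6] | prev [-6,5] | push {0,2}
  [19] u=6 | in [-6,6] | out [-6,6] | prev [-6,5] | push {4}
  [20] u=7 | in [-6,6] | out [-6,6] | prev [-6,5] | push {5,6}
  [21] u=0 | in [-6,6] | out [-6,6] | prev [-6,5] | push {}
  [22] u=2 | in [-6,6] | out [-6,6] | ==
  [23] u=4 | in [-6,6] | out [-6,6] | ==
  [24] u=5 | in [-6,6] | out [-6,6] | ==
  [25] u=6 | in [-6,6] | out [-6,6] | ==

Converged values:
  [0] [-6,6]
  [1] [1,4]
  [2] [-6,6]
  [3] [2,4]
  [4] [-6,6]
  [5] [-6,6]
  [6] [-6,6]
  [7] [-6,6]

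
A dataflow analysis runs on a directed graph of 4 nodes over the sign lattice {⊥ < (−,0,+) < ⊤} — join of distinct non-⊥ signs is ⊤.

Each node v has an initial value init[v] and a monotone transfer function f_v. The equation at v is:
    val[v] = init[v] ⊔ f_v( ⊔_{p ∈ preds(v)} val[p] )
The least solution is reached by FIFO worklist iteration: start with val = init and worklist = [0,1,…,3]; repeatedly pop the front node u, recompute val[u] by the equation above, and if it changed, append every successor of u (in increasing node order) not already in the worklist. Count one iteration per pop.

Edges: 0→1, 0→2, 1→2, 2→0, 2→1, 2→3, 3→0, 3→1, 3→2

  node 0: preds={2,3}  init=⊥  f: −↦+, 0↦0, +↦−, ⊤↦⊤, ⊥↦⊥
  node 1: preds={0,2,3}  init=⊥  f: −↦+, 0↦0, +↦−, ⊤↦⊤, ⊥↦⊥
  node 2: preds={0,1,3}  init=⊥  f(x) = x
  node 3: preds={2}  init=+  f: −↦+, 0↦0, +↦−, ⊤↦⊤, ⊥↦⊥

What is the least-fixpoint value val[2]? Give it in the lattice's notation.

Iteration log — 7 steps:
  step 1. node 0  ⊔preds=+  new=−  old=⊥  +wl: 
  step 2. node 1  ⊔preds=⊤  new=⊤  old=⊥  +wl: 
  step 3. node 2  ⊔preds=⊤  new=⊤  old=⊥  +wl: 0,1
  step 4. node 3  ⊔preds=⊤  new=⊤  old=+  +wl: 2
  step 5. node 0  ⊔preds=⊤  new=⊤  old=−  +wl: 
  step 6. node 1  ⊔preds=⊤  new=⊤  stable
  step 7. node 2  ⊔preds=⊤  new=⊤  stable

Least fixpoint reached:
  node 0: ⊤
  node 1: ⊤
  node 2: ⊤
  node 3: ⊤

⊤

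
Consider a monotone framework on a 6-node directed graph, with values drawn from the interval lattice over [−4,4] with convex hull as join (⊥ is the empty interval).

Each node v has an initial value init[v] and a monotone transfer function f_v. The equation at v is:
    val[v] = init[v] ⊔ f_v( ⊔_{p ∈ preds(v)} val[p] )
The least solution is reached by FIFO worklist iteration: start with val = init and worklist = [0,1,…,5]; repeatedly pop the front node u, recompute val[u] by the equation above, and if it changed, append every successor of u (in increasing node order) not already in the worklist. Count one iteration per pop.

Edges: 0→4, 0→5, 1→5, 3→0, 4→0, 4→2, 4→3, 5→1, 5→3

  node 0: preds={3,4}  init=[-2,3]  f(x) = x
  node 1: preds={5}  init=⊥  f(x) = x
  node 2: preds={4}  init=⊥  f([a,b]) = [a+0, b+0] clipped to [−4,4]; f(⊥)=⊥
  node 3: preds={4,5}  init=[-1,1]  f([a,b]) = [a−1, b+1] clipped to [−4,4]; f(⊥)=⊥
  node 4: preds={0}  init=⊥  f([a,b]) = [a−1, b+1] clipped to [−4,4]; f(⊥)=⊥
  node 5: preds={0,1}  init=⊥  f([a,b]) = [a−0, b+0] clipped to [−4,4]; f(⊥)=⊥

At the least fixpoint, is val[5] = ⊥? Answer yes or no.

Worklist (21 pops):
  #1 pop 0: in=[-1,1] → [-2,3] (no change)
  #2 pop 1: in=⊥ → ⊥ (no change)
  #3 pop 2: in=⊥ → ⊥ (no change)
  #4 pop 3: in=⊥ → [-1,1] (no change)
  #5 pop 4: in=[-2,3] → [-3,4] (was ⊥); enqueue [0,2,3]
  #6 pop 5: in=[-2,3] → [-2,3] (was ⊥); enqueue [1]
  #7 pop 0: in=[-3,4] → [-3,4] (was [-2,3]); enqueue [4,5]
  #8 pop 2: in=[-3,4] → [-3,4] (was ⊥); enqueue []
  #9 pop 3: in=[-3,4] → [-4,4] (was [-1,1]); enqueue [0]
  #10 pop 1: in=[-2,3] → [-2,3] (was ⊥); enqueue []
  #11 pop 4: in=[-3,4] → [-4,4] (was [-3,4]); enqueue [2,3]
  #12 pop 5: in=[-3,4] → [-3,4] (was [-2,3]); enqueue [1]
  #13 pop 0: in=[-4,4] → [-4,4] (was [-3,4]); enqueue [4,5]
  #14 pop 2: in=[-4,4] → [-4,4] (was [-3,4]); enqueue []
  #15 pop 3: in=[-4,4] → [-4,4] (no change)
  #16 pop 1: in=[-3,4] → [-3,4] (was [-2,3]); enqueue []
  #17 pop 4: in=[-4,4] → [-4,4] (no change)
  #18 pop 5: in=[-4,4] → [-4,4] (was [-3,4]); enqueue [1,3]
  #19 pop 1: in=[-4,4] → [-4,4] (was [-3,4]); enqueue [5]
  #20 pop 3: in=[-4,4] → [-4,4] (no change)
  #21 pop 5: in=[-4,4] → [-4,4] (no change)

Fixpoint:
  val[0] = [-4,4]
  val[1] = [-4,4]
  val[2] = [-4,4]
  val[3] = [-4,4]
  val[4] = [-4,4]
  val[5] = [-4,4]

no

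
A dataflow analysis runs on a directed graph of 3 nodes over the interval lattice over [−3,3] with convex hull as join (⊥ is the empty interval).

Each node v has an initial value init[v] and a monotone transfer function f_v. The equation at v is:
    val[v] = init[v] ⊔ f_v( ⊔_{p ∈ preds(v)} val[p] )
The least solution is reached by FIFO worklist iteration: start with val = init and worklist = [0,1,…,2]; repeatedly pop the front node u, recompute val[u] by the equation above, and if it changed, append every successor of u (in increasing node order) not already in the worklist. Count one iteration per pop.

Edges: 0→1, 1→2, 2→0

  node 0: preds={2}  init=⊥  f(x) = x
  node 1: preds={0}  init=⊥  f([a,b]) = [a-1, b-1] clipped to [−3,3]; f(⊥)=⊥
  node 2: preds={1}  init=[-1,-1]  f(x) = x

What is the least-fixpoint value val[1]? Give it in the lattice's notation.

[-3,-2]

Worklist (8 pops):
  #1 pop 0: in=[-1,-1] → [-1,-1] (was ⊥); enqueue []
  #2 pop 1: in=[-1,-1] → [-2,-2] (was ⊥); enqueue []
  #3 pop 2: in=[-2,-2] → [-2,-1] (was [-1,-1]); enqueue [0]
  #4 pop 0: in=[-2,-1] → [-2,-1] (was [-1,-1]); enqueue [1]
  #5 pop 1: in=[-2,-1] → [-3,-2] (was [-2,-2]); enqueue [2]
  #6 pop 2: in=[-3,-2] → [-3,-1] (was [-2,-1]); enqueue [0]
  #7 pop 0: in=[-3,-1] → [-3,-1] (was [-2,-1]); enqueue [1]
  #8 pop 1: in=[-3,-1] → [-3,-2] (no change)

Fixpoint:
  val[0] = [-3,-1]
  val[1] = [-3,-2]
  val[2] = [-3,-1]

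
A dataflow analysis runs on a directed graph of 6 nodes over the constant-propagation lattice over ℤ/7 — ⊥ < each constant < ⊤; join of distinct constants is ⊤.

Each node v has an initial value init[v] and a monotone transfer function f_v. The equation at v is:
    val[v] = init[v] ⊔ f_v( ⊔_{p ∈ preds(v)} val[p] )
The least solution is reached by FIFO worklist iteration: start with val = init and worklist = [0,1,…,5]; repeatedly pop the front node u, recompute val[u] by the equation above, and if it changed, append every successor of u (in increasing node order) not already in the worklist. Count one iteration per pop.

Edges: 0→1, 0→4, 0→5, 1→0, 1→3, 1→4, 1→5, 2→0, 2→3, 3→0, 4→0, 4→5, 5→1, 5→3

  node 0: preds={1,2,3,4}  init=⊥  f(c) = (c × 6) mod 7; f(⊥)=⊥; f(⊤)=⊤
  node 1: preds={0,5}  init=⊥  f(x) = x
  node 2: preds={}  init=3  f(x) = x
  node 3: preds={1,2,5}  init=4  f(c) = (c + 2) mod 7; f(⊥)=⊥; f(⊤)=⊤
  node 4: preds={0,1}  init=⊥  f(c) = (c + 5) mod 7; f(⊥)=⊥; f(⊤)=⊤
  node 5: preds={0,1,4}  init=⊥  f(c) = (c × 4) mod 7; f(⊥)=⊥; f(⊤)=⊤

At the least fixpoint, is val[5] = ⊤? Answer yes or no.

yes

Worklist (9 pops):
  #1 pop 0: in=⊤ → ⊤ (was ⊥); enqueue []
  #2 pop 1: in=⊤ → ⊤ (was ⊥); enqueue [0]
  #3 pop 2: in=⊥ → 3 (no change)
  #4 pop 3: in=⊤ → ⊤ (was 4); enqueue []
  #5 pop 4: in=⊤ → ⊤ (was ⊥); enqueue []
  #6 pop 5: in=⊤ → ⊤ (was ⊥); enqueue [1,3]
  #7 pop 0: in=⊤ → ⊤ (no change)
  #8 pop 1: in=⊤ → ⊤ (no change)
  #9 pop 3: in=⊤ → ⊤ (no change)

Fixpoint:
  val[0] = ⊤
  val[1] = ⊤
  val[2] = 3
  val[3] = ⊤
  val[4] = ⊤
  val[5] = ⊤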